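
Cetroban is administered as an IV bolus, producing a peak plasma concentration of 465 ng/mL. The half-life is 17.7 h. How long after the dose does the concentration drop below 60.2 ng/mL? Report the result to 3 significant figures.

k = ln 2 / 17.7 = 0.03916 h⁻¹
C(t) = C₀ e^(−kt)  ⇒  t = ln(C₀/C) / k
t = ln(465/60.2) / 0.03916 = 2.044 / 0.03916 ≈ 52.2 hours

52.2 hours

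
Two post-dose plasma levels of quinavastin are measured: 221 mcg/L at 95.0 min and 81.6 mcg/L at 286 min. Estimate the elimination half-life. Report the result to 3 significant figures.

133 minutes

k = ln(C₁/C₂) / (t₂ − t₁) = ln(221/81.6) / (286 − 95.0)
  = 0.9963 / 191.0 = 0.005216 min⁻¹
t½ = ln 2 / k = ln 2 / 0.005216 ≈ 133 minutes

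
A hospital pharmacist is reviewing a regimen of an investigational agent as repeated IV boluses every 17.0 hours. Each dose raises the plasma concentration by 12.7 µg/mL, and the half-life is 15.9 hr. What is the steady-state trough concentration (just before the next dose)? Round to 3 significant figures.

k = ln 2 / 15.9 = 0.04359 hr⁻¹
Fraction remaining after one interval: e^(−kτ) = e^(−0.04359 × 17.0) = 0.4766
R = 1 / (1 − 0.4766) = 1.911
Css,max = 12.7 × 1.911 = 24.26 µg/mL
Css,min = Css,max × e^(−kτ) = 24.26 × 0.4766 ≈ 11.6 µg/mL

11.6 µg/mL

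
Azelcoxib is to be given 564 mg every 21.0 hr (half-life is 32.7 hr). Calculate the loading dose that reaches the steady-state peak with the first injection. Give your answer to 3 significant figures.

1570 mg

k = ln 2 / 32.7 = 0.02120 hr⁻¹
Accumulation ratio R = 1 / (1 − e^(−kτ)) = 1 / (1 − e^(−0.02120×21.0)) = 1 / (1 − 0.6407) = 2.783
Loading dose = maintenance dose × R = 564 × 2.783 ≈ 1570 mg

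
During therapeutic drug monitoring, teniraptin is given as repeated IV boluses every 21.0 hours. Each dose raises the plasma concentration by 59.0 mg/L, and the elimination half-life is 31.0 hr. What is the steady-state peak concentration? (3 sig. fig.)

157 mg/L

k = ln 2 / 31.0 = 0.02236 hr⁻¹
Fraction remaining after one interval: e^(−kτ) = e^(−0.02236 × 21.0) = 0.6253
R = 1 / (1 − 0.6253) = 2.669
Css,max = 59.0 × 2.669 ≈ 157 mg/L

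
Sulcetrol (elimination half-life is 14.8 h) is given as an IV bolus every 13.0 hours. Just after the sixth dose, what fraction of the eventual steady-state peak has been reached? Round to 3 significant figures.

0.974

k = ln 2 / 14.8 = 0.04683 h⁻¹
f_n = 1 − e^(−nkτ) = 1 − e^(−6 × 0.04683 × 13.0) = 1 − e^(−3.653) = 1 − 0.02591 ≈ 0.974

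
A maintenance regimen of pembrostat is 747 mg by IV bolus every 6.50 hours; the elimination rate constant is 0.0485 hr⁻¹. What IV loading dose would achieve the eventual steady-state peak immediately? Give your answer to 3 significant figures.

Accumulation ratio R = 1 / (1 − e^(−kτ)) = 1 / (1 − e^(−0.04850×6.50)) = 1 / (1 − 0.7296) = 3.698
Loading dose = maintenance dose × R = 747 × 3.698 ≈ 2760 mg

2760 mg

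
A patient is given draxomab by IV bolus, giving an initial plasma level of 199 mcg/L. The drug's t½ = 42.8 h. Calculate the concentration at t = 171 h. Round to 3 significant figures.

12.5 mcg/L

k = ln 2 / 42.8 = 0.01620 h⁻¹
171 h is 3.995 half-lives, so C = 199 × (1/2)^3.995 = 199 × 0.06270 ≈ 12.5 mcg/L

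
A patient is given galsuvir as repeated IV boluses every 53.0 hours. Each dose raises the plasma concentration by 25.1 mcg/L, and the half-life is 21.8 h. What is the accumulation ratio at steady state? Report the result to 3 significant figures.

1.23

k = ln 2 / 21.8 = 0.03180 h⁻¹
Fraction remaining after one interval: e^(−kτ) = e^(−0.03180 × 53.0) = 0.1854
R = 1 / (1 − 0.1854) = 1 / 0.8146 ≈ 1.23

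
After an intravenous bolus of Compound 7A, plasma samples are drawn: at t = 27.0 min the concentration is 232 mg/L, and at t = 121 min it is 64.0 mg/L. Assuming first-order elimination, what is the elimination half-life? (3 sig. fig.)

k = ln(C₁/C₂) / (t₂ − t₁) = ln(232/64.0) / (121 − 27.0)
  = 1.288 / 94.00 = 0.01370 min⁻¹
t½ = ln 2 / k = ln 2 / 0.01370 ≈ 50.6 minutes

50.6 minutes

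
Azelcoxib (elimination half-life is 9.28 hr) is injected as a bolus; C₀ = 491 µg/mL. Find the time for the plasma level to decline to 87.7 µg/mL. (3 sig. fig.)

23.1 hours

k = ln 2 / 9.28 = 0.07469 hr⁻¹
C(t) = C₀ e^(−kt)  ⇒  t = ln(C₀/C) / k
t = ln(491/87.7) / 0.07469 = 1.723 / 0.07469 ≈ 23.1 hours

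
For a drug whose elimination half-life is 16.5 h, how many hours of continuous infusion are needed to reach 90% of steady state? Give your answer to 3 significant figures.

54.8 hours

k = ln 2 / 16.5 = 0.04201 h⁻¹
f = 1 − e^(−kt)  ⇒  t = −ln(1 − f) / k
t = −ln(1 − 0.9) / 0.04201 = 2.303 / 0.04201 ≈ 54.8 hours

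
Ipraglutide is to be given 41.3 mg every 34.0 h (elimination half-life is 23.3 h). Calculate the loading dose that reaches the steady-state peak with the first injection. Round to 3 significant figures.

64.9 mg

k = ln 2 / 23.3 = 0.02975 h⁻¹
Accumulation ratio R = 1 / (1 − e^(−kτ)) = 1 / (1 − e^(−0.02975×34.0)) = 1 / (1 − 0.3637) = 1.572
Loading dose = maintenance dose × R = 41.3 × 1.572 ≈ 64.9 mg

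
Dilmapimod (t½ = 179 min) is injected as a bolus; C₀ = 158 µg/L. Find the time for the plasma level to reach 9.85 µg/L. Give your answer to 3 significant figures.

k = ln 2 / 179 = 0.003872 min⁻¹
C(t) = C₀ e^(−kt)  ⇒  t = ln(C₀/C) / k
t = ln(158/9.85) / 0.003872 = 2.775 / 0.003872 ≈ 717 minutes

717 minutes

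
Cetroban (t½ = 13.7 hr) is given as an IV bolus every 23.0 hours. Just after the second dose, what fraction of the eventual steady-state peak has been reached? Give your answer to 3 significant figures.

k = ln 2 / 13.7 = 0.05059 hr⁻¹
f_n = 1 − e^(−nkτ) = 1 − e^(−2 × 0.05059 × 23.0) = 1 − e^(−2.327) = 1 − 0.09755 ≈ 0.902

0.902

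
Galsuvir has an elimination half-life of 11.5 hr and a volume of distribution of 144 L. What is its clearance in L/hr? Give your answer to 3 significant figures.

8.68 L/hr

k = ln 2 / t½ = ln 2 / 11.5 = 0.06027 hr⁻¹
CL = k · V = 0.06027 × 144 ≈ 8.68 L/hr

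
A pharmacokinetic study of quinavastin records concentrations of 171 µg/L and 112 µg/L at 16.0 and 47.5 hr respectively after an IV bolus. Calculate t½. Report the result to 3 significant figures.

51.6 hours

k = ln(C₁/C₂) / (t₂ − t₁) = ln(171/112) / (47.5 − 16.0)
  = 0.4232 / 31.50 = 0.01343 hr⁻¹
t½ = ln 2 / k = ln 2 / 0.01343 ≈ 51.6 hours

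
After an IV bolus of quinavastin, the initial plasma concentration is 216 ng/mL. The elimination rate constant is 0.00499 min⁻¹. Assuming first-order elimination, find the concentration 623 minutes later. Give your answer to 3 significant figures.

C(t) = C₀ e^(−kt) = 216 × e^(−0.004990 × 623) = 216 × e^(−3.109) = 216 × 0.04466 ≈ 9.65 ng/mL

9.65 ng/mL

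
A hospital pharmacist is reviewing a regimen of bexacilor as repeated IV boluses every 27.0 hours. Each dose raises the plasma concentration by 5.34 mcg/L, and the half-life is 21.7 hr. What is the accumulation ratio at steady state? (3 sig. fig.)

k = ln 2 / 21.7 = 0.03194 hr⁻¹
Fraction remaining after one interval: e^(−kτ) = e^(−0.03194 × 27.0) = 0.4221
R = 1 / (1 − 0.4221) = 1 / 0.5779 ≈ 1.73

1.73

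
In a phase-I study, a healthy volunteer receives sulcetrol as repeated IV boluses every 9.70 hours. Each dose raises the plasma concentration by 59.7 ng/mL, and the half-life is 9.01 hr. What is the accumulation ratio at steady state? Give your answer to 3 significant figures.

k = ln 2 / 9.01 = 0.07693 hr⁻¹
Fraction remaining after one interval: e^(−kτ) = e^(−0.07693 × 9.70) = 0.4742
R = 1 / (1 − 0.4742) = 1 / 0.5258 ≈ 1.90

1.90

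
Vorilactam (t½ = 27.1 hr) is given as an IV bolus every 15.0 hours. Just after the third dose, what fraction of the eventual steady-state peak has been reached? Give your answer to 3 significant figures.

0.684

k = ln 2 / 27.1 = 0.02558 hr⁻¹
f_n = 1 − e^(−nkτ) = 1 − e^(−3 × 0.02558 × 15.0) = 1 − e^(−1.151) = 1 − 0.3163 ≈ 0.684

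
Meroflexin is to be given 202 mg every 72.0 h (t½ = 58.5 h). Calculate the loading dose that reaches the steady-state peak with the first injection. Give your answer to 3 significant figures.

k = ln 2 / 58.5 = 0.01185 h⁻¹
Accumulation ratio R = 1 / (1 − e^(−kτ)) = 1 / (1 − e^(−0.01185×72.0)) = 1 / (1 − 0.4261) = 1.742
Loading dose = maintenance dose × R = 202 × 1.742 ≈ 352 mg

352 mg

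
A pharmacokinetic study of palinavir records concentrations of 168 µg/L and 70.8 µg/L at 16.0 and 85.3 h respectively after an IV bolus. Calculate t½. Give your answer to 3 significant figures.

k = ln(C₁/C₂) / (t₂ − t₁) = ln(168/70.8) / (85.3 − 16.0)
  = 0.8641 / 69.30 = 0.01247 h⁻¹
t½ = ln 2 / k = ln 2 / 0.01247 ≈ 55.6 hours

55.6 hours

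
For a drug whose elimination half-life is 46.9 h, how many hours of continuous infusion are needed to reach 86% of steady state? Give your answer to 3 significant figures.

133 hours

k = ln 2 / 46.9 = 0.01478 h⁻¹
f = 1 − e^(−kt)  ⇒  t = −ln(1 − f) / k
t = −ln(1 − 0.86) / 0.01478 = 1.966 / 0.01478 ≈ 133 hours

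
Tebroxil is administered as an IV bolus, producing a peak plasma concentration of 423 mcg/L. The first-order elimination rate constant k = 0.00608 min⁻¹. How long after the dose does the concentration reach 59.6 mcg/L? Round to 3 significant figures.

C(t) = C₀ e^(−kt)  ⇒  t = ln(C₀/C) / k
t = ln(423/59.6) / 0.006080 = 1.960 / 0.006080 ≈ 322 minutes

322 minutes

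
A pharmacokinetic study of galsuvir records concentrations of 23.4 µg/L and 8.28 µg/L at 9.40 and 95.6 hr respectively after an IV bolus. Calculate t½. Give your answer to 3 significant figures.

k = ln(C₁/C₂) / (t₂ − t₁) = ln(23.4/8.28) / (95.6 − 9.40)
  = 1.039 / 86.20 = 0.01205 hr⁻¹
t½ = ln 2 / k = ln 2 / 0.01205 ≈ 57.5 hours

57.5 hours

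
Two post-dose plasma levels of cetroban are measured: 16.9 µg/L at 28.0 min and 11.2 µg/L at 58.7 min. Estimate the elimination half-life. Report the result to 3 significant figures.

k = ln(C₁/C₂) / (t₂ − t₁) = ln(16.9/11.2) / (58.7 − 28.0)
  = 0.4114 / 30.70 = 0.01340 min⁻¹
t½ = ln 2 / k = ln 2 / 0.01340 ≈ 51.7 minutes

51.7 minutes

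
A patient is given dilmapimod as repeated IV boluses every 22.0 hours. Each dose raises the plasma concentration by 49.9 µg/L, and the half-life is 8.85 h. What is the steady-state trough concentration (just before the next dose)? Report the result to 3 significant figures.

k = ln 2 / 8.85 = 0.07832 h⁻¹
Fraction remaining after one interval: e^(−kτ) = e^(−0.07832 × 22.0) = 0.1785
R = 1 / (1 − 0.1785) = 1.217
Css,max = 49.9 × 1.217 = 60.74 µg/L
Css,min = Css,max × e^(−kτ) = 60.74 × 0.1785 ≈ 10.8 µg/L

10.8 µg/L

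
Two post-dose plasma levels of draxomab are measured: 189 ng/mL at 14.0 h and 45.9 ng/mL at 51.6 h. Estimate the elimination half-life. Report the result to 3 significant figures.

k = ln(C₁/C₂) / (t₂ − t₁) = ln(189/45.9) / (51.6 − 14.0)
  = 1.415 / 37.60 = 0.03764 h⁻¹
t½ = ln 2 / k = ln 2 / 0.03764 ≈ 18.4 hours

18.4 hours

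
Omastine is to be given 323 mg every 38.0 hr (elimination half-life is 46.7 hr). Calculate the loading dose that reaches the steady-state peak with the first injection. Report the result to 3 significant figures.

749 mg

k = ln 2 / 46.7 = 0.01484 hr⁻¹
Accumulation ratio R = 1 / (1 − e^(−kτ)) = 1 / (1 − e^(−0.01484×38.0)) = 1 / (1 − 0.5689) = 2.320
Loading dose = maintenance dose × R = 323 × 2.320 ≈ 749 mg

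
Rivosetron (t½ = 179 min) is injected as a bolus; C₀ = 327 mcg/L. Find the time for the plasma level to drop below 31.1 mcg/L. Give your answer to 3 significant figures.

k = ln 2 / 179 = 0.003872 min⁻¹
C(t) = C₀ e^(−kt)  ⇒  t = ln(C₀/C) / k
t = ln(327/31.1) / 0.003872 = 2.353 / 0.003872 ≈ 608 minutes

608 minutes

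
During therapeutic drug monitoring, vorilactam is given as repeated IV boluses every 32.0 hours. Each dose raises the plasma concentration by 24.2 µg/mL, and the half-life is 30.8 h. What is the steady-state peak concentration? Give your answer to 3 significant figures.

47.1 µg/mL

k = ln 2 / 30.8 = 0.02250 h⁻¹
Fraction remaining after one interval: e^(−kτ) = e^(−0.02250 × 32.0) = 0.4867
R = 1 / (1 − 0.4867) = 1.948
Css,max = 24.2 × 1.948 ≈ 47.1 µg/mL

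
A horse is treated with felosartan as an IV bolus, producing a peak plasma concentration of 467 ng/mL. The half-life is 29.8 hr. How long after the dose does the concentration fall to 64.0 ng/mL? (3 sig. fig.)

k = ln 2 / 29.8 = 0.02326 hr⁻¹
C(t) = C₀ e^(−kt)  ⇒  t = ln(C₀/C) / k
t = ln(467/64.0) / 0.02326 = 1.987 / 0.02326 ≈ 85.4 hours

85.4 hours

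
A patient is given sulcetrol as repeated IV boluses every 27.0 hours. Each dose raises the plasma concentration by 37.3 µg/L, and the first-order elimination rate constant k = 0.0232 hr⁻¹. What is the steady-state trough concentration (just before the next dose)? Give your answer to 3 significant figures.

42.8 µg/L

Fraction remaining after one interval: e^(−kτ) = e^(−0.02320 × 27.0) = 0.5345
R = 1 / (1 − 0.5345) = 2.148
Css,max = 37.3 × 2.148 = 80.13 µg/L
Css,min = Css,max × e^(−kτ) = 80.13 × 0.5345 ≈ 42.8 µg/L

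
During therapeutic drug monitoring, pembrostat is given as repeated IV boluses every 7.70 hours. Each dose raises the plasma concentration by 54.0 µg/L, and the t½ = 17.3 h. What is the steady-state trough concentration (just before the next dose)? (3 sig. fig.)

k = ln 2 / 17.3 = 0.04007 h⁻¹
Fraction remaining after one interval: e^(−kτ) = e^(−0.04007 × 7.70) = 0.7345
R = 1 / (1 − 0.7345) = 3.767
Css,max = 54.0 × 3.767 = 203.4 µg/L
Css,min = Css,max × e^(−kτ) = 203.4 × 0.7345 ≈ 149 µg/L

149 µg/L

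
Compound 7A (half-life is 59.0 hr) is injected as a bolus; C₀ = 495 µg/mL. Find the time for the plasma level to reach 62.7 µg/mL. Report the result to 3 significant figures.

k = ln 2 / 59.0 = 0.01175 hr⁻¹
C(t) = C₀ e^(−kt)  ⇒  t = ln(C₀/C) / k
t = ln(495/62.7) / 0.01175 = 2.066 / 0.01175 ≈ 176 hours

176 hours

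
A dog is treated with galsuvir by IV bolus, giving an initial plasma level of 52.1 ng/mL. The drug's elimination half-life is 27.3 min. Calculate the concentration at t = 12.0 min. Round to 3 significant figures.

k = ln 2 / 27.3 = 0.02539 min⁻¹
12.0 min is 0.4396 half-lives, so C = 52.1 × (1/2)^0.4396 = 52.1 × 0.7374 ≈ 38.4 ng/mL

38.4 ng/mL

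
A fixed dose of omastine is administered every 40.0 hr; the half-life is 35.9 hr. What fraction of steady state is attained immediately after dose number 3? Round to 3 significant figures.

0.901

k = ln 2 / 35.9 = 0.01931 hr⁻¹
f_n = 1 − e^(−nkτ) = 1 − e^(−3 × 0.01931 × 40.0) = 1 − e^(−2.317) = 1 − 0.09858 ≈ 0.901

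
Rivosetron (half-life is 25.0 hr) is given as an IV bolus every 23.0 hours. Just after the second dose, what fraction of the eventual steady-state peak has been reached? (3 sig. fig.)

k = ln 2 / 25.0 = 0.02773 hr⁻¹
f_n = 1 − e^(−nkτ) = 1 − e^(−2 × 0.02773 × 23.0) = 1 − e^(−1.275) = 1 − 0.2793 ≈ 0.721

0.721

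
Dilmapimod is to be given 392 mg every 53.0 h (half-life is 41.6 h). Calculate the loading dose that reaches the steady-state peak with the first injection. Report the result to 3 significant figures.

668 mg

k = ln 2 / 41.6 = 0.01666 h⁻¹
Accumulation ratio R = 1 / (1 − e^(−kτ)) = 1 / (1 − e^(−0.01666×53.0)) = 1 / (1 − 0.4135) = 1.705
Loading dose = maintenance dose × R = 392 × 1.705 ≈ 668 mg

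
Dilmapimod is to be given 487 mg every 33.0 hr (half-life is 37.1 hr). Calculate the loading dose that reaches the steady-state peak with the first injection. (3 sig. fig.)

k = ln 2 / 37.1 = 0.01868 hr⁻¹
Accumulation ratio R = 1 / (1 − e^(−kτ)) = 1 / (1 − e^(−0.01868×33.0)) = 1 / (1 − 0.5398) = 2.173
Loading dose = maintenance dose × R = 487 × 2.173 ≈ 1060 mg

1060 mg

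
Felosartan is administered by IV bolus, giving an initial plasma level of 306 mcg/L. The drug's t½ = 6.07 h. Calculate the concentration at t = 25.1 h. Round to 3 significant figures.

17.4 mcg/L

k = ln 2 / 6.07 = 0.1142 h⁻¹
C(t) = C₀ e^(−kt) = 306 × e^(−0.1142 × 25.1) = 306 × e^(−2.866) = 306 × 0.05691 ≈ 17.4 mcg/L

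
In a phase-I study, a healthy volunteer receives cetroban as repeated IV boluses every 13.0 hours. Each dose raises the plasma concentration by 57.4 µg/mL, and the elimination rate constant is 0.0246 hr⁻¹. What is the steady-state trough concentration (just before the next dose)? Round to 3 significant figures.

152 µg/mL

Fraction remaining after one interval: e^(−kτ) = e^(−0.02460 × 13.0) = 0.7263
R = 1 / (1 − 0.7263) = 3.654
Css,max = 57.4 × 3.654 = 209.7 µg/mL
Css,min = Css,max × e^(−kτ) = 209.7 × 0.7263 ≈ 152 µg/mL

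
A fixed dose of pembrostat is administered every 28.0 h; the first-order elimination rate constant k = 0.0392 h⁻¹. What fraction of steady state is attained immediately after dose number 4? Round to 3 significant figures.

0.988

f_n = 1 − e^(−nkτ) = 1 − e^(−4 × 0.03920 × 28.0) = 1 − e^(−4.390) = 1 − 0.01240 ≈ 0.988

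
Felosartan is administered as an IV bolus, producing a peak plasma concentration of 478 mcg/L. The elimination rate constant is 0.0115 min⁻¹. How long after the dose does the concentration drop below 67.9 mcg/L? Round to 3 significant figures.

170 minutes

C(t) = C₀ e^(−kt)  ⇒  t = ln(C₀/C) / k
t = ln(478/67.9) / 0.01150 = 1.952 / 0.01150 ≈ 170 minutes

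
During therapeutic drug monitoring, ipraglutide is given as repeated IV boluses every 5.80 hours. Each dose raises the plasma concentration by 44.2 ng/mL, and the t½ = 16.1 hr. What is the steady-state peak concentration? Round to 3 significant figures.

k = ln 2 / 16.1 = 0.04305 hr⁻¹
Fraction remaining after one interval: e^(−kτ) = e^(−0.04305 × 5.80) = 0.7790
R = 1 / (1 − 0.7790) = 4.526
Css,max = 44.2 × 4.526 ≈ 200 ng/mL

200 ng/mL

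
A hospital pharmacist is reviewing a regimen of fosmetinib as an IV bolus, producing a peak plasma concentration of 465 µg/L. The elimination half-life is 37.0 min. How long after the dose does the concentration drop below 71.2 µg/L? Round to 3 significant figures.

100 minutes

k = ln 2 / 37.0 = 0.01873 min⁻¹
C(t) = C₀ e^(−kt)  ⇒  t = ln(C₀/C) / k
t = ln(465/71.2) / 0.01873 = 1.877 / 0.01873 ≈ 100 minutes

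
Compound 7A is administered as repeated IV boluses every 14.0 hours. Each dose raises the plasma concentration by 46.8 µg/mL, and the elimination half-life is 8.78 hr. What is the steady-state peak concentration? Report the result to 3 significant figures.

70.0 µg/mL

k = ln 2 / 8.78 = 0.07895 hr⁻¹
Fraction remaining after one interval: e^(−kτ) = e^(−0.07895 × 14.0) = 0.3311
R = 1 / (1 − 0.3311) = 1.495
Css,max = 46.8 × 1.495 ≈ 70.0 µg/mL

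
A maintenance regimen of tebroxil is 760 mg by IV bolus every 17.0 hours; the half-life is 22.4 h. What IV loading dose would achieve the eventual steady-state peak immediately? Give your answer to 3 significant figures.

1860 mg

k = ln 2 / 22.4 = 0.03094 h⁻¹
Accumulation ratio R = 1 / (1 − e^(−kτ)) = 1 / (1 − e^(−0.03094×17.0)) = 1 / (1 − 0.5909) = 2.445
Loading dose = maintenance dose × R = 760 × 2.445 ≈ 1860 mg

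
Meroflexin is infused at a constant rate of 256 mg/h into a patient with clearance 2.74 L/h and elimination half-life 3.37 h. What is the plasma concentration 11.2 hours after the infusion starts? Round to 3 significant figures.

84.1 µg/mL

Css = rate / CL = 256 / 2.74 = 93.43 µg/mL
k = ln 2 / 3.37 = 0.2057 h⁻¹
C(t) = Css (1 − e^(−kt)) = 93.43 × (1 − e^(−2.304)) = 93.43 × 0.9001 ≈ 84.1 µg/mL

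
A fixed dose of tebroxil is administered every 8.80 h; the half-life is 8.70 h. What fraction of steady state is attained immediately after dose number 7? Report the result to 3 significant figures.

0.993

k = ln 2 / 8.70 = 0.07967 h⁻¹
f_n = 1 − e^(−nkτ) = 1 − e^(−7 × 0.07967 × 8.80) = 1 − e^(−4.908) = 1 − 0.007389 ≈ 0.993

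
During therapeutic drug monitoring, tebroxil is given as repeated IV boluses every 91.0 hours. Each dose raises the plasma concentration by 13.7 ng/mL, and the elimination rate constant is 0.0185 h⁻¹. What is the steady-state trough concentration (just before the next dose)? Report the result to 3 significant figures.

3.12 ng/mL

Fraction remaining after one interval: e^(−kτ) = e^(−0.01850 × 91.0) = 0.1857
R = 1 / (1 − 0.1857) = 1.228
Css,max = 13.7 × 1.228 = 16.82 ng/mL
Css,min = Css,max × e^(−kτ) = 16.82 × 0.1857 ≈ 3.12 ng/mL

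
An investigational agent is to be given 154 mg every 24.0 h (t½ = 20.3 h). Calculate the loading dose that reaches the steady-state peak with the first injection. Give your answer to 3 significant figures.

k = ln 2 / 20.3 = 0.03415 h⁻¹
Accumulation ratio R = 1 / (1 − e^(−kτ)) = 1 / (1 − e^(−0.03415×24.0)) = 1 / (1 − 0.4407) = 1.788
Loading dose = maintenance dose × R = 154 × 1.788 ≈ 275 mg

275 mg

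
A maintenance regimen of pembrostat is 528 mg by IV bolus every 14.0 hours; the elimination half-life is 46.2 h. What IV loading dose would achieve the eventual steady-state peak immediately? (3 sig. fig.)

k = ln 2 / 46.2 = 0.01500 h⁻¹
Accumulation ratio R = 1 / (1 − e^(−kτ)) = 1 / (1 − e^(−0.01500×14.0)) = 1 / (1 − 0.8105) = 5.278
Loading dose = maintenance dose × R = 528 × 5.278 ≈ 2790 mg

2790 mg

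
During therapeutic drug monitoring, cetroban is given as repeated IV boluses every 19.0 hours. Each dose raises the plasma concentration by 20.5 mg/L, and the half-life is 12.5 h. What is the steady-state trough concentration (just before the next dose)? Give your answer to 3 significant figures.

11.0 mg/L

k = ln 2 / 12.5 = 0.05545 h⁻¹
Fraction remaining after one interval: e^(−kτ) = e^(−0.05545 × 19.0) = 0.3487
R = 1 / (1 − 0.3487) = 1.535
Css,max = 20.5 × 1.535 = 31.47 mg/L
Css,min = Css,max × e^(−kτ) = 31.47 × 0.3487 ≈ 11.0 mg/L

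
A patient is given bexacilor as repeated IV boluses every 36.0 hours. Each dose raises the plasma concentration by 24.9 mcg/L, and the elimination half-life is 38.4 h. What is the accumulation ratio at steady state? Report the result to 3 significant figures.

k = ln 2 / 38.4 = 0.01805 h⁻¹
Fraction remaining after one interval: e^(−kτ) = e^(−0.01805 × 36.0) = 0.5221
R = 1 / (1 − 0.5221) = 1 / 0.4779 ≈ 2.09

2.09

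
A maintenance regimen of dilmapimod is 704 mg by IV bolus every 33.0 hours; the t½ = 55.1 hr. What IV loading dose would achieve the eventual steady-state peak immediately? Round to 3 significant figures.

2070 mg

k = ln 2 / 55.1 = 0.01258 hr⁻¹
Accumulation ratio R = 1 / (1 − e^(−kτ)) = 1 / (1 − e^(−0.01258×33.0)) = 1 / (1 − 0.6603) = 2.943
Loading dose = maintenance dose × R = 704 × 2.943 ≈ 2070 mg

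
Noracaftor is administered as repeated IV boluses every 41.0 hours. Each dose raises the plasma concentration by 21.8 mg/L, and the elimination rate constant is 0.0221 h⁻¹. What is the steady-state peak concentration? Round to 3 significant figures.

Fraction remaining after one interval: e^(−kτ) = e^(−0.02210 × 41.0) = 0.4041
R = 1 / (1 − 0.4041) = 1.678
Css,max = 21.8 × 1.678 ≈ 36.6 mg/L

36.6 mg/L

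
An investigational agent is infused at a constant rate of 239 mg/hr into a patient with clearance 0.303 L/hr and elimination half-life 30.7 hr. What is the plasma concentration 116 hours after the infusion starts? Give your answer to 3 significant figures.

Css = rate / CL = 239 / 0.303 = 788.8 µg/mL
k = ln 2 / 30.7 = 0.02258 hr⁻¹
C(t) = Css (1 − e^(−kt)) = 788.8 × (1 − e^(−2.619)) = 788.8 × 0.9271 ≈ 731 µg/mL

731 µg/mL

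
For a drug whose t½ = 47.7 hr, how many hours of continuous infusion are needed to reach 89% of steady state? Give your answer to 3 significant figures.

152 hours

k = ln 2 / 47.7 = 0.01453 hr⁻¹
f = 1 − e^(−kt)  ⇒  t = −ln(1 − f) / k
t = −ln(1 − 0.89) / 0.01453 = 2.207 / 0.01453 ≈ 152 hours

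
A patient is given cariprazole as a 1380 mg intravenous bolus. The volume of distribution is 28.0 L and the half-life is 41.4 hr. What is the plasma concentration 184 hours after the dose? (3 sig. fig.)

2.26 mg/L

C₀ = dose / V = 1380 / 28.0 = 49.29 mg/L
k = ln 2 / 41.4 = 0.01674 hr⁻¹
C(t) = C₀ e^(−kt) = 49.29 × e^(−0.01674 × 184) = 49.29 × e^(−3.081) = 49.29 × 0.04593 ≈ 2.26 mg/L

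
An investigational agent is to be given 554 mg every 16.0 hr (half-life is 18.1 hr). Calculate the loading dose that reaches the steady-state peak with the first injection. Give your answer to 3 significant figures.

1210 mg

k = ln 2 / 18.1 = 0.03830 hr⁻¹
Accumulation ratio R = 1 / (1 − e^(−kτ)) = 1 / (1 − e^(−0.03830×16.0)) = 1 / (1 − 0.5419) = 2.183
Loading dose = maintenance dose × R = 554 × 2.183 ≈ 1210 mg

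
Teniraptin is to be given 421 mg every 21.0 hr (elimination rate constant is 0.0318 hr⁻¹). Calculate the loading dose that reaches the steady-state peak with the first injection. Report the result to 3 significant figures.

864 mg

Accumulation ratio R = 1 / (1 − e^(−kτ)) = 1 / (1 − e^(−0.03180×21.0)) = 1 / (1 − 0.5128) = 2.053
Loading dose = maintenance dose × R = 421 × 2.053 ≈ 864 mg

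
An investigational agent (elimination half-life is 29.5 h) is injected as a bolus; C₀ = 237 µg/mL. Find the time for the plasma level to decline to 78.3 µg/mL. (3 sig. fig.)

47.1 hours

k = ln 2 / 29.5 = 0.02350 h⁻¹
C(t) = C₀ e^(−kt)  ⇒  t = ln(C₀/C) / k
t = ln(237/78.3) / 0.02350 = 1.108 / 0.02350 ≈ 47.1 hours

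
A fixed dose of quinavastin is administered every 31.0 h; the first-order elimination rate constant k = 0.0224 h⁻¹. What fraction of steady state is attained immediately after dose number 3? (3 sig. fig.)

f_n = 1 − e^(−nkτ) = 1 − e^(−3 × 0.02240 × 31.0) = 1 − e^(−2.083) = 1 − 0.1245 ≈ 0.875

0.875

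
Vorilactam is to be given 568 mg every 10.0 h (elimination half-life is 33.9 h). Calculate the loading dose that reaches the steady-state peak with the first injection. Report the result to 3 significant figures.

3070 mg

k = ln 2 / 33.9 = 0.02045 h⁻¹
Accumulation ratio R = 1 / (1 − e^(−kτ)) = 1 / (1 − e^(−0.02045×10.0)) = 1 / (1 − 0.8151) = 5.408
Loading dose = maintenance dose × R = 568 × 5.408 ≈ 3070 mg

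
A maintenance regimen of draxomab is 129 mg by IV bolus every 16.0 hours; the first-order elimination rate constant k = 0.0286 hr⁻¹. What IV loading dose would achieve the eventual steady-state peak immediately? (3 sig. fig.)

Accumulation ratio R = 1 / (1 − e^(−kτ)) = 1 / (1 − e^(−0.02860×16.0)) = 1 / (1 − 0.6328) = 2.723
Loading dose = maintenance dose × R = 129 × 2.723 ≈ 351 mg

351 mg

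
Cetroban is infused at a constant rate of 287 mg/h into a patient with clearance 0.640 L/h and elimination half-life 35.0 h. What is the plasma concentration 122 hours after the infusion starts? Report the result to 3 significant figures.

408 µg/mL

Css = rate / CL = 287 / 0.640 = 448.4 µg/mL
k = ln 2 / 35.0 = 0.01980 h⁻¹
C(t) = Css (1 − e^(−kt)) = 448.4 × (1 − e^(−2.416)) = 448.4 × 0.9107 ≈ 408 µg/mL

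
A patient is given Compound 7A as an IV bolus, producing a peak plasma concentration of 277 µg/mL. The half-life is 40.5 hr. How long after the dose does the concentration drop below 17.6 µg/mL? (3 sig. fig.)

k = ln 2 / 40.5 = 0.01711 hr⁻¹
C(t) = C₀ e^(−kt)  ⇒  t = ln(C₀/C) / k
t = ln(277/17.6) / 0.01711 = 2.756 / 0.01711 ≈ 161 hours

161 hours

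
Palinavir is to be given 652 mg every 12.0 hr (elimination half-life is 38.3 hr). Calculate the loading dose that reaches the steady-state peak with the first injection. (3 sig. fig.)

k = ln 2 / 38.3 = 0.01810 hr⁻¹
Accumulation ratio R = 1 / (1 − e^(−kτ)) = 1 / (1 − e^(−0.01810×12.0)) = 1 / (1 − 0.8048) = 5.123
Loading dose = maintenance dose × R = 652 × 5.123 ≈ 3340 mg

3340 mg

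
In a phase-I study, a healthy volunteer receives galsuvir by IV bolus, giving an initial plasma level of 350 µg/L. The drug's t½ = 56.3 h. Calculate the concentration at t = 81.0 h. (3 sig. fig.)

129 µg/L

k = ln 2 / 56.3 = 0.01231 h⁻¹
C(t) = C₀ e^(−kt) = 350 × e^(−0.01231 × 81.0) = 350 × e^(−0.9972) = 350 × 0.3689 ≈ 129 µg/L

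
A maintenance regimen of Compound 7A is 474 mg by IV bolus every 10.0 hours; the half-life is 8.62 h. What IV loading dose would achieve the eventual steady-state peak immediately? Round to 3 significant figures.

858 mg

k = ln 2 / 8.62 = 0.08041 h⁻¹
Accumulation ratio R = 1 / (1 − e^(−kτ)) = 1 / (1 − e^(−0.08041×10.0)) = 1 / (1 − 0.4475) = 1.810
Loading dose = maintenance dose × R = 474 × 1.810 ≈ 858 mg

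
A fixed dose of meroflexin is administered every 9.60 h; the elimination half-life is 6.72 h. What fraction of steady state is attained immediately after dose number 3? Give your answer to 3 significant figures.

k = ln 2 / 6.72 = 0.1031 h⁻¹
f_n = 1 − e^(−nkτ) = 1 − e^(−3 × 0.1031 × 9.60) = 1 − e^(−2.971) = 1 − 0.05127 ≈ 0.949

0.949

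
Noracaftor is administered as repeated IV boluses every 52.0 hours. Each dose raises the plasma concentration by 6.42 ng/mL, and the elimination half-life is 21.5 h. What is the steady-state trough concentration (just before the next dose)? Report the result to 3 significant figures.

1.48 ng/mL

k = ln 2 / 21.5 = 0.03224 h⁻¹
Fraction remaining after one interval: e^(−kτ) = e^(−0.03224 × 52.0) = 0.1870
R = 1 / (1 − 0.1870) = 1.230
Css,max = 6.42 × 1.230 = 7.897 ng/mL
Css,min = Css,max × e^(−kτ) = 7.897 × 0.1870 ≈ 1.48 ng/mL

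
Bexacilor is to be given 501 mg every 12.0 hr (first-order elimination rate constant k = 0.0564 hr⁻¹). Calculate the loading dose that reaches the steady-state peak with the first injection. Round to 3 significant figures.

Accumulation ratio R = 1 / (1 − e^(−kτ)) = 1 / (1 − e^(−0.05640×12.0)) = 1 / (1 − 0.5082) = 2.034
Loading dose = maintenance dose × R = 501 × 2.034 ≈ 1020 mg

1020 mg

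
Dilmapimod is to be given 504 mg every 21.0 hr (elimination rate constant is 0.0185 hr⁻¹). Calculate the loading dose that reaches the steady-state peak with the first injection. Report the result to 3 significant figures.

1570 mg

Accumulation ratio R = 1 / (1 − e^(−kτ)) = 1 / (1 − e^(−0.01850×21.0)) = 1 / (1 − 0.6781) = 3.106
Loading dose = maintenance dose × R = 504 × 3.106 ≈ 1570 mg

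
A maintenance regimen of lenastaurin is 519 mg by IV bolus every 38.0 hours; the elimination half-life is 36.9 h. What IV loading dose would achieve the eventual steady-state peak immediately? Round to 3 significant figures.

1020 mg

k = ln 2 / 36.9 = 0.01878 h⁻¹
Accumulation ratio R = 1 / (1 − e^(−kτ)) = 1 / (1 − e^(−0.01878×38.0)) = 1 / (1 − 0.4898) = 1.960
Loading dose = maintenance dose × R = 519 × 1.960 ≈ 1020 mg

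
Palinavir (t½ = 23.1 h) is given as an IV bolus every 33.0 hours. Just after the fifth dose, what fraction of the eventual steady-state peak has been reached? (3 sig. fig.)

0.993

k = ln 2 / 23.1 = 0.03001 h⁻¹
f_n = 1 − e^(−nkτ) = 1 − e^(−5 × 0.03001 × 33.0) = 1 − e^(−4.951) = 1 − 0.007076 ≈ 0.993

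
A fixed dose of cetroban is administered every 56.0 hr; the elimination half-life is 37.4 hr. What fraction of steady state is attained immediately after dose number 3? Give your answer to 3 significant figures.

0.956

k = ln 2 / 37.4 = 0.01853 hr⁻¹
f_n = 1 − e^(−nkτ) = 1 − e^(−3 × 0.01853 × 56.0) = 1 − e^(−3.114) = 1 − 0.04444 ≈ 0.956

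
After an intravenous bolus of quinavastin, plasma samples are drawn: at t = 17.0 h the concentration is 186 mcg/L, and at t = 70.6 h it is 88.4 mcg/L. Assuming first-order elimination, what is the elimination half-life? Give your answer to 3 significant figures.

49.9 hours

k = ln(C₁/C₂) / (t₂ − t₁) = ln(186/88.4) / (70.6 − 17.0)
  = 0.7439 / 53.60 = 0.01388 h⁻¹
t½ = ln 2 / k = ln 2 / 0.01388 ≈ 49.9 hours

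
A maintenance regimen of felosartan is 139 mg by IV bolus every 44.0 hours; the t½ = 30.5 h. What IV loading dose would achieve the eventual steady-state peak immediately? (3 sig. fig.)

220 mg

k = ln 2 / 30.5 = 0.02273 h⁻¹
Accumulation ratio R = 1 / (1 − e^(−kτ)) = 1 / (1 − e^(−0.02273×44.0)) = 1 / (1 − 0.3679) = 1.582
Loading dose = maintenance dose × R = 139 × 1.582 ≈ 220 mg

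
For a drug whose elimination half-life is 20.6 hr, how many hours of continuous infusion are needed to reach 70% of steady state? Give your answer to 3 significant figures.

k = ln 2 / 20.6 = 0.03365 hr⁻¹
f = 1 − e^(−kt)  ⇒  t = −ln(1 − f) / k
t = −ln(1 − 0.7) / 0.03365 = 1.204 / 0.03365 ≈ 35.8 hours

35.8 hours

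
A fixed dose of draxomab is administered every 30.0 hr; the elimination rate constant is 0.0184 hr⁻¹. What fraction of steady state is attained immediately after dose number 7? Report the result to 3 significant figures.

0.979

f_n = 1 − e^(−nkτ) = 1 − e^(−7 × 0.01840 × 30.0) = 1 − e^(−3.864) = 1 − 0.02098 ≈ 0.979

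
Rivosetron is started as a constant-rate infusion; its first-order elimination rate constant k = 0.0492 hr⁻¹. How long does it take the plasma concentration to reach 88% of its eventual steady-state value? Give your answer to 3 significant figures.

43.1 hours

f = 1 − e^(−kt)  ⇒  t = −ln(1 − f) / k
t = −ln(1 − 0.88) / 0.04920 = 2.120 / 0.04920 ≈ 43.1 hours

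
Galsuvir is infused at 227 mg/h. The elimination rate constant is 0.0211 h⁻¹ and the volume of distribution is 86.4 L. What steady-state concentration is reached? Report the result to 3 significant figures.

CL = k · V = 0.0211 × 86.4 = 1.823 L/h
Css = rate / CL = 227 / 1.823 ≈ 125 mg/L

125 mg/L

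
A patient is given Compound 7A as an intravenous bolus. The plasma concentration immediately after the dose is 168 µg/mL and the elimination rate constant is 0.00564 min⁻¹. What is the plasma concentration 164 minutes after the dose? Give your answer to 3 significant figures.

66.6 µg/mL

C(t) = C₀ e^(−kt) = 168 × e^(−0.005640 × 164) = 168 × e^(−0.9250) = 168 × 0.3965 ≈ 66.6 µg/mL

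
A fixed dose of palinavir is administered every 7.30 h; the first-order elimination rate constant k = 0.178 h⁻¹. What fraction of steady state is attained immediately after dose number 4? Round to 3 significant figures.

f_n = 1 − e^(−nkτ) = 1 − e^(−4 × 0.1780 × 7.30) = 1 − e^(−5.198) = 1 − 0.005530 ≈ 0.994

0.994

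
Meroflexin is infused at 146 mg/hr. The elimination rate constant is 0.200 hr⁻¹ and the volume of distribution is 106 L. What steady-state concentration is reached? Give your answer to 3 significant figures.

CL = k · V = 0.200 × 106 = 21.20 L/hr
Css = rate / CL = 146 / 21.20 ≈ 6.89 mg/L

6.89 mg/L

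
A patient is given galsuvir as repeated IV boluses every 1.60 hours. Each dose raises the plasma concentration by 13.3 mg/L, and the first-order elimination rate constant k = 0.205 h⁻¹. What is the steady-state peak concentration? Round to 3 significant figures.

Fraction remaining after one interval: e^(−kτ) = e^(−0.2050 × 1.60) = 0.7204
R = 1 / (1 − 0.7204) = 3.576
Css,max = 13.3 × 3.576 ≈ 47.6 mg/L

47.6 mg/L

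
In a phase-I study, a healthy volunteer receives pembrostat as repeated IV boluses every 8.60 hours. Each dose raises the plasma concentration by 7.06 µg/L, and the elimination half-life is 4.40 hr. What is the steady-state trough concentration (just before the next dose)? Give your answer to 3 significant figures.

2.45 µg/L

k = ln 2 / 4.40 = 0.1575 hr⁻¹
Fraction remaining after one interval: e^(−kτ) = e^(−0.1575 × 8.60) = 0.2580
R = 1 / (1 − 0.2580) = 1.348
Css,max = 7.06 × 1.348 = 9.515 µg/L
Css,min = Css,max × e^(−kτ) = 9.515 × 0.2580 ≈ 2.45 µg/L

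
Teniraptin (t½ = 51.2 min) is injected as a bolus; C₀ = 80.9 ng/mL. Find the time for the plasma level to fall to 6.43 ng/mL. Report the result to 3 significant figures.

187 minutes

k = ln 2 / 51.2 = 0.01354 min⁻¹
C(t) = C₀ e^(−kt)  ⇒  t = ln(C₀/C) / k
t = ln(80.9/6.43) / 0.01354 = 2.532 / 0.01354 ≈ 187 minutes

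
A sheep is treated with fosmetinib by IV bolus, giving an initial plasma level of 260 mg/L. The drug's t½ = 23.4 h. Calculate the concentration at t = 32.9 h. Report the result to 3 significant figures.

k = ln 2 / 23.4 = 0.02962 h⁻¹
C(t) = C₀ e^(−kt) = 260 × e^(−0.02962 × 32.9) = 260 × e^(−0.9746) = 260 × 0.3774 ≈ 98.1 mg/L

98.1 mg/L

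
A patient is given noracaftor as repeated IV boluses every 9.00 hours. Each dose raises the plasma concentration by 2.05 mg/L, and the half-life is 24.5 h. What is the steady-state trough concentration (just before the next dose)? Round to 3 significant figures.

7.07 mg/L

k = ln 2 / 24.5 = 0.02829 h⁻¹
Fraction remaining after one interval: e^(−kτ) = e^(−0.02829 × 9.00) = 0.7752
R = 1 / (1 − 0.7752) = 4.449
Css,max = 2.05 × 4.449 = 9.119 mg/L
Css,min = Css,max × e^(−kτ) = 9.119 × 0.7752 ≈ 7.07 mg/L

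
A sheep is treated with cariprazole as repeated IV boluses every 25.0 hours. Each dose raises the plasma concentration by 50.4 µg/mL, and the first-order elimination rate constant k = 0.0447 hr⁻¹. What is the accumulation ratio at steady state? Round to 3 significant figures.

Fraction remaining after one interval: e^(−kτ) = e^(−0.04470 × 25.0) = 0.3271
R = 1 / (1 − 0.3271) = 1 / 0.6729 ≈ 1.49

1.49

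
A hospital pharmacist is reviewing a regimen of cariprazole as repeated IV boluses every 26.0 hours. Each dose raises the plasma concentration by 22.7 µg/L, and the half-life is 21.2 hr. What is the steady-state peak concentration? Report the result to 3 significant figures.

39.6 µg/L

k = ln 2 / 21.2 = 0.03270 hr⁻¹
Fraction remaining after one interval: e^(−kτ) = e^(−0.03270 × 26.0) = 0.4274
R = 1 / (1 − 0.4274) = 1.746
Css,max = 22.7 × 1.746 ≈ 39.6 µg/L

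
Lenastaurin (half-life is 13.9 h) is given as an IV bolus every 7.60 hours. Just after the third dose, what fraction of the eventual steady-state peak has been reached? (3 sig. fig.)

0.679

k = ln 2 / 13.9 = 0.04987 h⁻¹
f_n = 1 − e^(−nkτ) = 1 − e^(−3 × 0.04987 × 7.60) = 1 − e^(−1.137) = 1 − 0.3208 ≈ 0.679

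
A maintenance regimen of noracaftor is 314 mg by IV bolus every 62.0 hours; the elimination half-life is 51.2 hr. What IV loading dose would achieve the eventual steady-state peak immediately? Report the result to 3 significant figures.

k = ln 2 / 51.2 = 0.01354 hr⁻¹
Accumulation ratio R = 1 / (1 − e^(−kτ)) = 1 / (1 − e^(−0.01354×62.0)) = 1 / (1 − 0.4320) = 1.761
Loading dose = maintenance dose × R = 314 × 1.761 ≈ 553 mg

553 mg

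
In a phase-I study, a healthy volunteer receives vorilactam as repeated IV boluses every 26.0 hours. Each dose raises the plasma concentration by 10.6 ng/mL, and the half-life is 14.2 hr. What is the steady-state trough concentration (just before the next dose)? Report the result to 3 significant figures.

k = ln 2 / 14.2 = 0.04881 hr⁻¹
Fraction remaining after one interval: e^(−kτ) = e^(−0.04881 × 26.0) = 0.2811
R = 1 / (1 − 0.2811) = 1.391
Css,max = 10.6 × 1.391 = 14.74 ng/mL
Css,min = Css,max × e^(−kτ) = 14.74 × 0.2811 ≈ 4.14 ng/mL

4.14 ng/mL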